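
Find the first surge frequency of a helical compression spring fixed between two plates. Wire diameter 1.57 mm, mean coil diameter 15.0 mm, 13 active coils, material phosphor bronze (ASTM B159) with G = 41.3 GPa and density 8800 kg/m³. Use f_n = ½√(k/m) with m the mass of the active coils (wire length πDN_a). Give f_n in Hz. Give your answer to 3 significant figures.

131 Hz

k = Gd⁴/(8D³N_a) = (41.3×10³)(1.57⁴)/(8·15.0³·13) = 0.71489 N/mm = 714.89 N/m
Wire length L = πDN_a = π·15.0·13 = 612.61 mm
m = ρ·(πd²/4)·L = 8800 × 1.9359×10⁻⁶ m² × 0.61261 m = 0.010437 kg
f_n = ½√(k/m) = 0.5·√(714.89/0.010437) = 0.5·√(68499) = 130.86 Hz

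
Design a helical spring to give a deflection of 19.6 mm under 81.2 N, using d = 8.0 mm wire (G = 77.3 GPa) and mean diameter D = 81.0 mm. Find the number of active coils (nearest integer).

Required rate k = F/δ = 81.2/19.6 = 4.1429 N/mm
N_a = Gd⁴/(8D³k) = (77.3×10³ × 8.0⁴)/(8 × 81.0³ × 4.1429)
    = 3.16621e+08 / 1.76135e+07 = 17.98 → 18 coils

18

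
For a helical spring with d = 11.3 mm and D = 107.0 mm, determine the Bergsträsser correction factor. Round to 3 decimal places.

C = D/d = 107.0/11.3 = 9.4690
K_B = (4C+2)/(4C−3) = 39.876/34.876 = 1.1434

1.143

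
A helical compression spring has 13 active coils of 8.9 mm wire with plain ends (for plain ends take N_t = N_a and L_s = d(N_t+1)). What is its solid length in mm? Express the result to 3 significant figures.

125 mm

plain ends: N_t = N_a = 13
L_s = d·(N_t+1) = 8.9 × 14 = 124.6 mm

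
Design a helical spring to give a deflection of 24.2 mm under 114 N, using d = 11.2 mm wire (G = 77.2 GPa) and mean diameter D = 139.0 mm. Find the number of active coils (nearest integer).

Required rate k = F/δ = 114/24.2 = 4.7107 N/mm
N_a = Gd⁴/(8D³k) = (77.2×10³ × 11.2⁴)/(8 × 139.0³ × 4.7107)
    = 1.21476e+09 / 1.0121e+08 = 12 → 12 coils

12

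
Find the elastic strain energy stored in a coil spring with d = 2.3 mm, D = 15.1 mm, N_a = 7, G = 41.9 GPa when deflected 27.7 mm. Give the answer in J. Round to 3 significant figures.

k = Gd⁴/(8D³N_a) = (41.9×10³)(2.3⁴)/(8·15.1³·7) = 6.0814 N/mm
U = ½kδ² = 0.5 × 6.0814 × 27.7² = 2333.1 N·mm = 2.3331 J

2.33 J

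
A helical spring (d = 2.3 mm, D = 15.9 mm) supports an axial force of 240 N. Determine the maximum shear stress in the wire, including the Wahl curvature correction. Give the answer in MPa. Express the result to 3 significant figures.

Spring index C = D/d = 15.9/2.3 = 6.9130
K_W = (4C−1)/(4C−4) + 0.615/C = 26.652/23.652 + 0.0890 = 1.2158
τ₀ = 8FD/(πd³) = 8·240·15.9/(π·2.3³) = 30528/38.224 = 798.67 MPa
τ_max = K·τ₀ = 1.2158 × 798.67 = 971.02 MPa

971 MPa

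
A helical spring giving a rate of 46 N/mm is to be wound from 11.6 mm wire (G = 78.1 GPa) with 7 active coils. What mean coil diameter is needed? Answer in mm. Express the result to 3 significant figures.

D = (Gd⁴/(8N_a·k))^(1/3) = (78.1×10³·11.6⁴/(8·7·46))^(1/3)
  = (548955)^(1/3) = 81.8802 mm

81.9 mm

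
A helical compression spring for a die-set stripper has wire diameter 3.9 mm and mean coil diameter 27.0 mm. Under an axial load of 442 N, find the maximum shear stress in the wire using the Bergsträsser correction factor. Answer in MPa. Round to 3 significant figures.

Spring index C = D/d = 27.0/3.9 = 6.9231
K_B = (4C+2)/(4C−3) = 29.692/24.692 = 1.2025
τ₀ = 8FD/(πd³) = 8·442·27.0/(π·3.9³) = 95472/186.36 = 512.31 MPa
τ_max = K·τ₀ = 1.2025 × 512.31 = 616.05 MPa

616 MPa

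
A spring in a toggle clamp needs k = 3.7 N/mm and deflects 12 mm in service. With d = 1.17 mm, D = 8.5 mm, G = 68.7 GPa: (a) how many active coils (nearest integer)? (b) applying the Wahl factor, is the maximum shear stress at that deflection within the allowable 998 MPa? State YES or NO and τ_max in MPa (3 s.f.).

N_a = Gd⁴/(8D³k) = (68.7×10³)(1.17⁴)/(8·8.5³·3.7) = 7.082 → N_a = 7
Actual rate k = Gd⁴/(8D³·7) = 3.7433 N/mm
Working load F = kδ = 3.7433·12 = 44.92 N
C = 8.5/1.17 = 7.2650; K_W = (4C−1)/(4C−4)+0.615/C = 1.2044
τ_max = K_W·8FD/(πd³) = 1.2044·607.07 = 731.13 MPa
τ_max ≤ 998 MPa → acceptable

(a) 7 coils; (b) YES, τ_max = 731 MPa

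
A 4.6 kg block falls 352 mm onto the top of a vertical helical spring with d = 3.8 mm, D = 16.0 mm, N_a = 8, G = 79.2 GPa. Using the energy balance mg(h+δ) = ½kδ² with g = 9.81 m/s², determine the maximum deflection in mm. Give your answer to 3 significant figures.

23.2 mm

k = Gd⁴/(8D³N_a) = (79.2×10³)(3.8⁴)/(8·16.0³·8) = 62.997 N/mm
W = mg = 4.6 × 9.81 = 45.126 N
½kδ² − Wδ − Wh = 0 → δ = (W + √(W² + 2kWh))/k
δ = (45.126 + √(2036.4 + 2.00133e+06))/62.997 = (45.126 + 1415.4)/62.997 = 23.184 mm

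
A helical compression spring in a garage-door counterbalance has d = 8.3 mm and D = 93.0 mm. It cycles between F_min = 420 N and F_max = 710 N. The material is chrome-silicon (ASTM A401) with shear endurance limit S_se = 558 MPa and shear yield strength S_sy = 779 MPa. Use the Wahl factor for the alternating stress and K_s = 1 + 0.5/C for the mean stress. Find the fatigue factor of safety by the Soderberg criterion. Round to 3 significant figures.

2.30

C = D/d = 93.0/8.3 = 11.2048; K_W = (4C−1)/(4C−4)+0.615/C = 1.1284; K_s = 1+0.5/C = 1.0446
F_a = (F_max−F_min)/2 = 145 N; F_m = (F_max+F_min)/2 = 565 N
τ_a = K_W·8F_aD/(πd³) = 1.1284 × 60.056 = 67.766 MPa
τ_m = K_s·8F_mD/(πd³) = 1.0446 × 234.01 = 244.45 MPa
Soderberg: 1/n_f = τ_a/S_se + τ_m/S_sy = 67.766/558 + 244.45/779 = 0.12144 + 0.31380 = 0.43525
n_f = 1/0.43525 = 2.298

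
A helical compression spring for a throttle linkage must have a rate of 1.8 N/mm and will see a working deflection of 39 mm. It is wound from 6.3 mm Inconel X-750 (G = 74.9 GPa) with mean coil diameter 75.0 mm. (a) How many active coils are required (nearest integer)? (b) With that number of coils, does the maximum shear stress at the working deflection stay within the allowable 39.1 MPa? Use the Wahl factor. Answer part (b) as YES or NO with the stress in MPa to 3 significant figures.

(a) 19 coils; (b) NO, τ_max = 61.4 MPa

N_a = Gd⁴/(8D³k) = (74.9×10³)(6.3⁴)/(8·75.0³·1.8) = 19.42 → N_a = 19
Actual rate k = Gd⁴/(8D³·19) = 1.84 N/mm
Working load F = kδ = 1.84·39 = 71.76 N
C = 75.0/6.3 = 11.9048; K_W = (4C−1)/(4C−4)+0.615/C = 1.1204
τ_max = K_W·8FD/(πd³) = 1.1204·54.81 = 61.411 MPa
τ_max > 39.1 MPa → exceeds allowable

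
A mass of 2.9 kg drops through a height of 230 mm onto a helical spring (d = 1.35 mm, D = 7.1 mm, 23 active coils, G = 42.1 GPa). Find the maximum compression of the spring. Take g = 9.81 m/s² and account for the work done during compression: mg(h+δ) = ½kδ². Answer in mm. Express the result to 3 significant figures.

k = Gd⁴/(8D³N_a) = (42.1×10³)(1.35⁴)/(8·7.1³·23) = 2.1234 N/mm
W = mg = 2.9 × 9.81 = 28.449 N
½kδ² − Wδ − Wh = 0 → δ = (W + √(W² + 2kWh))/k
δ = (28.449 + √(809.35 + 27787.5))/2.1234 = (28.449 + 169.11)/2.1234 = 93.039 mm

93.0 mm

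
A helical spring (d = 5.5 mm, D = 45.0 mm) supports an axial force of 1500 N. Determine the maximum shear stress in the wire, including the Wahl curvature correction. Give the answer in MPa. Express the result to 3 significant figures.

Spring index C = D/d = 45.0/5.5 = 8.1818
K_W = (4C−1)/(4C−4) + 0.615/C = 31.727/28.727 + 0.0752 = 1.1796
τ₀ = 8FD/(πd³) = 8·1500·45.0/(π·5.5³) = 540000/522.68 = 1033.1 MPa
τ_max = K·τ₀ = 1.1796 × 1033.1 = 1218.7 MPa

1220 MPa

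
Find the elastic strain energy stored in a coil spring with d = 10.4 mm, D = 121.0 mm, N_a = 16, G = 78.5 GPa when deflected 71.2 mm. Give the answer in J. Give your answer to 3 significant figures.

10.3 J

k = Gd⁴/(8D³N_a) = (78.5×10³)(10.4⁴)/(8·121.0³·16) = 4.0498 N/mm
U = ½kδ² = 0.5 × 4.0498 × 71.2² = 10265 N·mm = 10.265 J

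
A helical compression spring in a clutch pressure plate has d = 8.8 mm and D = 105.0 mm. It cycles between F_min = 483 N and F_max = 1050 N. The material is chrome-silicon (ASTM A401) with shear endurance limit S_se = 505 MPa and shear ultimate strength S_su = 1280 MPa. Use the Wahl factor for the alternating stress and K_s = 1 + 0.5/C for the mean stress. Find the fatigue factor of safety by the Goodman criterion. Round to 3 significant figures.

2.03

C = D/d = 105.0/8.8 = 11.9318; K_W = (4C−1)/(4C−4)+0.615/C = 1.1201; K_s = 1+0.5/C = 1.0419
F_a = (F_max−F_min)/2 = 283.5 N; F_m = (F_max+F_min)/2 = 766.5 N
τ_a = K_W·8F_aD/(πd³) = 1.1201 × 111.23 = 124.6 MPa
τ_m = K_s·8F_mD/(πd³) = 1.0419 × 300.74 = 313.34 MPa
Goodman: 1/n_f = τ_a/S_se + τ_m/S_su = 124.6/505 + 313.34/1280 = 0.24673 + 0.24480 = 0.49153
n_f = 1/0.49153 = 2.034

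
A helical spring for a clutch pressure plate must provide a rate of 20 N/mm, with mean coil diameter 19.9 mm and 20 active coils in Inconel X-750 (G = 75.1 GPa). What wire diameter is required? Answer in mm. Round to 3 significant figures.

d = (8D³N_a·k / G)^(1/4) = (8·19.9³·20·20 / (75.1×10³))^0.25
  = (335.79)^0.25 = 4.2807 mm

4.28 mm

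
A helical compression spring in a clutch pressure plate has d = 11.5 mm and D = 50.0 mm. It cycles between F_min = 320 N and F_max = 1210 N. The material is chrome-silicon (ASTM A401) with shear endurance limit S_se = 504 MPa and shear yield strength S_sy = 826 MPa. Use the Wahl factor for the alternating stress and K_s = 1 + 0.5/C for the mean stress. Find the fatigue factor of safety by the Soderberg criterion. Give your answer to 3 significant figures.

C = D/d = 50.0/11.5 = 4.3478; K_W = (4C−1)/(4C−4)+0.615/C = 1.3655; K_s = 1+0.5/C = 1.1150
F_a = (F_max−F_min)/2 = 445 N; F_m = (F_max+F_min)/2 = 765 N
τ_a = K_W·8F_aD/(πd³) = 1.3655 × 37.254 = 50.87 MPa
τ_m = K_s·8F_mD/(πd³) = 1.1150 × 64.044 = 71.409 MPa
Soderberg: 1/n_f = τ_a/S_se + τ_m/S_sy = 50.87/504 + 71.409/826 = 0.10093 + 0.08645 = 0.18738
n_f = 1/0.18738 = 5.337

5.34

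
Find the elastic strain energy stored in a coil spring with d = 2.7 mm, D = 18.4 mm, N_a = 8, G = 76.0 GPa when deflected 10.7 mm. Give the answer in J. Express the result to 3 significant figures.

0.580 J

k = Gd⁴/(8D³N_a) = (76.0×10³)(2.7⁴)/(8·18.4³·8) = 10.131 N/mm
U = ½kδ² = 0.5 × 10.131 × 10.7² = 579.93 N·mm = 0.57993 J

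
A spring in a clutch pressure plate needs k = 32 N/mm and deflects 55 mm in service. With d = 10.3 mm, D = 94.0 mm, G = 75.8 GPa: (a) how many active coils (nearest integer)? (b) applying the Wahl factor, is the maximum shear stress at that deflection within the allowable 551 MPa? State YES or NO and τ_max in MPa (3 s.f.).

N_a = Gd⁴/(8D³k) = (75.8×10³)(10.3⁴)/(8·94.0³·32) = 4.012 → N_a = 4
Actual rate k = Gd⁴/(8D³·4) = 32.098 N/mm
Working load F = kδ = 32.098·55 = 1765.4 N
C = 94.0/10.3 = 9.1262; K_W = (4C−1)/(4C−4)+0.615/C = 1.1597
τ_max = K_W·8FD/(πd³) = 1.1597·386.73 = 448.48 MPa
τ_max ≤ 551 MPa → acceptable

(a) 4 coils; (b) YES, τ_max = 448 MPa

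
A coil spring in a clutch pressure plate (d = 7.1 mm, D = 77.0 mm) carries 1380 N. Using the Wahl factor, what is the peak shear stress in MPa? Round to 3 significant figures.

Spring index C = D/d = 77.0/7.1 = 10.8451
K_W = (4C−1)/(4C−4) + 0.615/C = 42.380/39.380 + 0.0567 = 1.1329
τ₀ = 8FD/(πd³) = 8·1380·77.0/(π·7.1³) = 850080/1124.4 = 756.02 MPa
τ_max = K·τ₀ = 1.1329 × 756.02 = 856.49 MPa

856 MPa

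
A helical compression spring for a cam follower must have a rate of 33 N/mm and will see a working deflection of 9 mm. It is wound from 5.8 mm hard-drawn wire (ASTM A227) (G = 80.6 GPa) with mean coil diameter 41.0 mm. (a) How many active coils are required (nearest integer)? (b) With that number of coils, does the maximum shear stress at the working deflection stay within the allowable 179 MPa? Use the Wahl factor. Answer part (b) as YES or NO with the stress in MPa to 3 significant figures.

(a) 5 coils; (b) NO, τ_max = 193 MPa

N_a = Gd⁴/(8D³k) = (80.6×10³)(5.8⁴)/(8·41.0³·33) = 5.013 → N_a = 5
Actual rate k = Gd⁴/(8D³·5) = 33.085 N/mm
Working load F = kδ = 33.085·9 = 297.77 N
C = 41.0/5.8 = 7.0690; K_W = (4C−1)/(4C−4)+0.615/C = 1.2106
τ_max = K_W·8FD/(πd³) = 1.2106·159.34 = 192.89 MPa
τ_max > 179 MPa → exceeds allowable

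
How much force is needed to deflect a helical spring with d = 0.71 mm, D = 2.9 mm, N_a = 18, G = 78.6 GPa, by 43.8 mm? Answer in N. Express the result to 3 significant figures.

k = Gd⁴/(8D³N_a) = (78.6×10³)(0.71⁴)/(8·2.9³·18) = 5.6872 N/mm
F = k·δ = 5.6872 × 43.8 = 249.1 N

249 N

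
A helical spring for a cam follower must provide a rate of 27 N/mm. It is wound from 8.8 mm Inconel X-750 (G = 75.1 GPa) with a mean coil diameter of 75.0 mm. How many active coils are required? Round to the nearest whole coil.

N_a = Gd⁴/(8D³k) = (75.1×10³ × 8.8⁴)/(8 × 75.0³ × 27)
    = 4.50371e+08 / 9.1125e+07 = 4.942 → 5 coils

5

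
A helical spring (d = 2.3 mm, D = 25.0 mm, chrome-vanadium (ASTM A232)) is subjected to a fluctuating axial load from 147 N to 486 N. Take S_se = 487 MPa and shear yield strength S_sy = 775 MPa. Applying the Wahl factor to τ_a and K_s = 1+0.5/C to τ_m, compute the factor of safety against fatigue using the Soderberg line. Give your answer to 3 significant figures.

0.233

C = D/d = 25.0/2.3 = 10.8696; K_W = (4C−1)/(4C−4)+0.615/C = 1.1326; K_s = 1+0.5/C = 1.0460
F_a = (F_max−F_min)/2 = 169.5 N; F_m = (F_max+F_min)/2 = 316.5 N
τ_a = K_W·8F_aD/(πd³) = 1.1326 × 886.88 = 1004.5 MPa
τ_m = K_s·8F_mD/(πd³) = 1.0460 × 1656 = 1732.2 MPa
Soderberg: 1/n_f = τ_a/S_se + τ_m/S_sy = 1004.5/487 + 1732.2/775 = 2.06254 + 2.23512 = 4.2977
n_f = 1/4.2977 = 0.2327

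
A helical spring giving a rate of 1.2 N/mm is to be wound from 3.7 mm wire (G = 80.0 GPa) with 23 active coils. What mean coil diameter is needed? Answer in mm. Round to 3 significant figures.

40.8 mm

D = (Gd⁴/(8N_a·k))^(1/3) = (80.0×10³·3.7⁴/(8·23·1.2))^(1/3)
  = (67904.4)^(1/3) = 40.7974 mm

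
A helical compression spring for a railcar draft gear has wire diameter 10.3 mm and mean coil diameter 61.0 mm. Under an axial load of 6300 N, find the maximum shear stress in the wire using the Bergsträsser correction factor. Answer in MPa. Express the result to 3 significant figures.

1110 MPa

Spring index C = D/d = 61.0/10.3 = 5.9223
K_B = (4C+2)/(4C−3) = 25.689/20.689 = 1.2417
τ₀ = 8FD/(πd³) = 8·6300·61.0/(π·10.3³) = 3.0744e+06/3432.9 = 895.57 MPa
τ_max = K·τ₀ = 1.2417 × 895.57 = 1112 MPa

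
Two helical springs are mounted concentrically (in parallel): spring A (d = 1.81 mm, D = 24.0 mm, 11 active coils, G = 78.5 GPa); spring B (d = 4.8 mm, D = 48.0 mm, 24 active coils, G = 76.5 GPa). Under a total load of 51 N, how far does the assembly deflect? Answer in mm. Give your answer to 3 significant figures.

19.6 mm

k_A = Gd⁴/(8D³N_a) = (78.5×10³)(1.81⁴)/(8·24.0³·11) = 0.69258 N/mm
k_B = Gd⁴/(8D³N_a) = (76.5×10³)(4.8⁴)/(8·48.0³·24) = 1.9125 N/mm
Parallel: k_eq = 0.69258 + 1.9125 = 2.6051 N/mm
δ = F/k_eq = 51/2.6051 = 19.577 mm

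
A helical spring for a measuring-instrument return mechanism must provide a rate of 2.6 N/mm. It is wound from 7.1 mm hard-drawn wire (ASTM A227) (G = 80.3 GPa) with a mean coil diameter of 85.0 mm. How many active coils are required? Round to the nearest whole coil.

16

N_a = Gd⁴/(8D³k) = (80.3×10³ × 7.1⁴)/(8 × 85.0³ × 2.6)
    = 2.04056e+08 / 1.27738e+07 = 15.97 → 16 coils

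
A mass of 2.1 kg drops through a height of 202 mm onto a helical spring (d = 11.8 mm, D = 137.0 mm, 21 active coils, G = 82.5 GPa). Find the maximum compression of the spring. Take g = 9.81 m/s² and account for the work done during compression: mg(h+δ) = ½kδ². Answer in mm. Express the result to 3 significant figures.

53.3 mm

k = Gd⁴/(8D³N_a) = (82.5×10³)(11.8⁴)/(8·137.0³·21) = 3.7026 N/mm
W = mg = 2.1 × 9.81 = 20.601 N
½kδ² − Wδ − Wh = 0 → δ = (W + √(W² + 2kWh))/k
δ = (20.601 + √(424.4 + 30816.3))/3.7026 = (20.601 + 176.75)/3.7026 = 53.3 mm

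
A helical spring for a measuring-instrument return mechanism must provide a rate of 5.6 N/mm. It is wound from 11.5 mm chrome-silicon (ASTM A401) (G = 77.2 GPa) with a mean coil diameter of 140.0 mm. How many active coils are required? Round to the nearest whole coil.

N_a = Gd⁴/(8D³k) = (77.2×10³ × 11.5⁴)/(8 × 140.0³ × 5.6)
    = 1.35023e+09 / 1.22931e+08 = 10.98 → 11 coils

11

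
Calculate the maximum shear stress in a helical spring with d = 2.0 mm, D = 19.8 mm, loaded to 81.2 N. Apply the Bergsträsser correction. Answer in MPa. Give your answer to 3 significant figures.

Spring index C = D/d = 19.8/2.0 = 9.9000
K_B = (4C+2)/(4C−3) = 41.600/36.600 = 1.1366
τ₀ = 8FD/(πd³) = 8·81.2·19.8/(π·2.0³) = 12862.1/25.133 = 511.77 MPa
τ_max = K·τ₀ = 1.1366 × 511.77 = 581.68 MPa

582 MPa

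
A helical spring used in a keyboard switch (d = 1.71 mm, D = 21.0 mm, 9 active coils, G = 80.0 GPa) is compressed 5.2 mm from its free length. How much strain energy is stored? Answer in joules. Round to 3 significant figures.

0.0139 J

k = Gd⁴/(8D³N_a) = (80.0×10³)(1.71⁴)/(8·21.0³·9) = 1.0259 N/mm
U = ½kδ² = 0.5 × 1.0259 × 5.2² = 13.869 N·mm = 0.013869 J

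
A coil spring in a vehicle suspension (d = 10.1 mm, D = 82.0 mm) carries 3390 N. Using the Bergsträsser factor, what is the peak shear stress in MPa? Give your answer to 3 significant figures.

804 MPa

Spring index C = D/d = 82.0/10.1 = 8.1188
K_B = (4C+2)/(4C−3) = 34.475/29.475 = 1.1696
τ₀ = 8FD/(πd³) = 8·3390·82.0/(π·10.1³) = 2.22384e+06/3236.8 = 687.05 MPa
τ_max = K·τ₀ = 1.1696 × 687.05 = 803.6 MPa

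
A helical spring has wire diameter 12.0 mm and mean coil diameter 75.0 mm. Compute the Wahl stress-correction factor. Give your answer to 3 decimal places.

C = D/d = 75.0/12.0 = 6.2500
K_W = (4C−1)/(4C−4) + 0.615/C = 24.000/21.000 + 0.0984 = 1.2413

1.241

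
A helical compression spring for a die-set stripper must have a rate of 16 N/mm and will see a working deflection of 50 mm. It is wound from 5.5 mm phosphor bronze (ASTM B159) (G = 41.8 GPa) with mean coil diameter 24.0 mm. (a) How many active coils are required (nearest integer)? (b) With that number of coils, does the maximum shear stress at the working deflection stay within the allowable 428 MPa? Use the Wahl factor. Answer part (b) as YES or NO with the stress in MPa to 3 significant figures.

(a) 22 coils; (b) YES, τ_max = 394 MPa

N_a = Gd⁴/(8D³k) = (41.8×10³)(5.5⁴)/(8·24.0³·16) = 21.62 → N_a = 22
Actual rate k = Gd⁴/(8D³·22) = 15.721 N/mm
Working load F = kδ = 15.721·50 = 786.05 N
C = 24.0/5.5 = 4.3636; K_W = (4C−1)/(4C−4)+0.615/C = 1.3639
τ_max = K_W·8FD/(πd³) = 1.3639·288.74 = 393.82 MPa
τ_max ≤ 428 MPa → acceptable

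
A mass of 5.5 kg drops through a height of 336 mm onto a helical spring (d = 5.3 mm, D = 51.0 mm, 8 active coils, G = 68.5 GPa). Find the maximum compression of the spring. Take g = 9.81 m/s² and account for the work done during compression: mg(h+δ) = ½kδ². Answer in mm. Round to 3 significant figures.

k = Gd⁴/(8D³N_a) = (68.5×10³)(5.3⁴)/(8·51.0³·8) = 6.3665 N/mm
W = mg = 5.5 × 9.81 = 53.955 N
½kδ² − Wδ − Wh = 0 → δ = (W + √(W² + 2kWh))/k
δ = (53.955 + √(2911.1 + 230837))/6.3665 = (53.955 + 483.47)/6.3665 = 84.415 mm

84.4 mm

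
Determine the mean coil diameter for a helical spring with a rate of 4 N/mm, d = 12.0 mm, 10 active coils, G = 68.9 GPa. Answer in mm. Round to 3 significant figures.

D = (Gd⁴/(8N_a·k))^(1/3) = (68.9×10³·12.0⁴/(8·10·4))^(1/3)
  = (4.46472e+06)^(1/3) = 164.6638 mm

165 mm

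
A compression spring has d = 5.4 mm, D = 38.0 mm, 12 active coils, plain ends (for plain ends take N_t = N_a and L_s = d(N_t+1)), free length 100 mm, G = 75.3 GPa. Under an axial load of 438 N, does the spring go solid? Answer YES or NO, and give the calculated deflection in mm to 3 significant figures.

YES, δ = 36.0 mm

k = Gd⁴/(8D³N_a) = (75.3×10³)(5.4⁴)/(8·38.0³·12) = 12.155 N/mm
N_t = 12; L_s = 5.4·13 = 70.2 mm; δ_solid = L₀ − L_s = 100 − 70.2 = 29.8 mm
δ = F/k = 438/12.155 = 36.035 mm
δ ≥ δ_solid → spring goes solid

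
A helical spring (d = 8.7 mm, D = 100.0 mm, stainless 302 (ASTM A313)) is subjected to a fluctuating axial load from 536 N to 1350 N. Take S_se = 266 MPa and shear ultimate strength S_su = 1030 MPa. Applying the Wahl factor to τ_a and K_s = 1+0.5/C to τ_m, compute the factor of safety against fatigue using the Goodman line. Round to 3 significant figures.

0.966

C = D/d = 100.0/8.7 = 11.4943; K_W = (4C−1)/(4C−4)+0.615/C = 1.1250; K_s = 1+0.5/C = 1.0435
F_a = (F_max−F_min)/2 = 407 N; F_m = (F_max+F_min)/2 = 943 N
τ_a = K_W·8F_aD/(πd³) = 1.1250 × 157.39 = 177.06 MPa
τ_m = K_s·8F_mD/(πd³) = 1.0435 × 364.66 = 380.53 MPa
Goodman: 1/n_f = τ_a/S_se + τ_m/S_su = 177.06/266 + 380.53/1030 = 0.66564 + 0.36944 = 1.0351
n_f = 1/1.0351 = 0.9661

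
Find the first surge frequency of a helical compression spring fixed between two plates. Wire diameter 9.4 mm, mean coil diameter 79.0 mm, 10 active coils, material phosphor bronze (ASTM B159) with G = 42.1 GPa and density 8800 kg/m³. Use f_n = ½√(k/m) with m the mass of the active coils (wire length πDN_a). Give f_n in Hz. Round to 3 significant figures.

37.1 Hz

k = Gd⁴/(8D³N_a) = (42.1×10³)(9.4⁴)/(8·79.0³·10) = 8.3334 N/mm = 8333.4 N/m
Wire length L = πDN_a = π·79.0·10 = 2481.9 mm
m = ρ·(πd²/4)·L = 8800 × 69.398×10⁻⁶ m² × 2.4819 m = 1.5157 kg
f_n = ½√(k/m) = 0.5·√(8333.4/1.5157) = 0.5·√(5498.2) = 37.075 Hz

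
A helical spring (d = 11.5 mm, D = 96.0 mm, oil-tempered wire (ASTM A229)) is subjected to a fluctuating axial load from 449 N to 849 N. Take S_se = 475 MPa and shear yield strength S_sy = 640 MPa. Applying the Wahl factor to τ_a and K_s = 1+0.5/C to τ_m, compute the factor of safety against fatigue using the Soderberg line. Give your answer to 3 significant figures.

3.96

C = D/d = 96.0/11.5 = 8.3478; K_W = (4C−1)/(4C−4)+0.615/C = 1.1757; K_s = 1+0.5/C = 1.0599
F_a = (F_max−F_min)/2 = 200 N; F_m = (F_max+F_min)/2 = 649 N
τ_a = K_W·8F_aD/(πd³) = 1.1757 × 32.148 = 37.797 MPa
τ_m = K_s·8F_mD/(πd³) = 1.0599 × 104.32 = 110.57 MPa
Soderberg: 1/n_f = τ_a/S_se + τ_m/S_sy = 37.797/475 + 110.57/640 = 0.07957 + 0.17276 = 0.25233
n_f = 1/0.25233 = 3.963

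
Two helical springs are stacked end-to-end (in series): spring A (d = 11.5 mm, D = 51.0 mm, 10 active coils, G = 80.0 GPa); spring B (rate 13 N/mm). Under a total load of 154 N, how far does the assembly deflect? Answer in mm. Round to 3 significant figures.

k_A = Gd⁴/(8D³N_a) = (80.0×10³)(11.5⁴)/(8·51.0³·10) = 131.85 N/mm
Series: 1/k_eq = 1/131.85 + 1/13 = 0.084507; k_eq = 11.833 N/mm
δ = F/k_eq = 154/11.833 = 13.014 mm

13.0 mm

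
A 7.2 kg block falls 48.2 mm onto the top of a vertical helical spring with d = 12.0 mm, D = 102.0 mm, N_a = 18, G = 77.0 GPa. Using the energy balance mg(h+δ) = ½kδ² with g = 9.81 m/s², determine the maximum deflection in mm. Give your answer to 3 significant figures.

k = Gd⁴/(8D³N_a) = (77.0×10³)(12.0⁴)/(8·102.0³·18) = 10.448 N/mm
W = mg = 7.2 × 9.81 = 70.632 N
½kδ² − Wδ − Wh = 0 → δ = (W + √(W² + 2kWh))/k
δ = (70.632 + √(4988.9 + 71142.8))/10.448 = (70.632 + 275.92)/10.448 = 33.168 mm

33.2 mm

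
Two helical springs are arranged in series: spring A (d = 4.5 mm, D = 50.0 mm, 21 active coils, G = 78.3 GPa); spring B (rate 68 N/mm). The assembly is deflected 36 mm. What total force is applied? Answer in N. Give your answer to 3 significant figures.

k_A = Gd⁴/(8D³N_a) = (78.3×10³)(4.5⁴)/(8·50.0³·21) = 1.5289 N/mm
Series: 1/k_eq = 1/1.5289 + 1/68 = 0.66875; k_eq = 1.4953 N/mm
F = k_eq·δ = 1.4953·36 = 53.832 N

53.8 N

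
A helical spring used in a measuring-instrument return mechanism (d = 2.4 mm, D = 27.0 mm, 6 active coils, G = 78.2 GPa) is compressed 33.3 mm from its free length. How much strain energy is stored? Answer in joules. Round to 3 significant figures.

1.52 J

k = Gd⁴/(8D³N_a) = (78.2×10³)(2.4⁴)/(8·27.0³·6) = 2.7461 N/mm
U = ½kδ² = 0.5 × 2.7461 × 33.3² = 1522.6 N·mm = 1.5226 J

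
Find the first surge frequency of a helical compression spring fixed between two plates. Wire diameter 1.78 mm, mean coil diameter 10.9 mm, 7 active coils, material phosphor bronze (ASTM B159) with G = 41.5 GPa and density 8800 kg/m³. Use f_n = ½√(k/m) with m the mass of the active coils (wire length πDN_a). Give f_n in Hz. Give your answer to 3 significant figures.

k = Gd⁴/(8D³N_a) = (41.5×10³)(1.78⁴)/(8·10.9³·7) = 5.7446 N/mm = 5744.6 N/m
Wire length L = πDN_a = π·10.9·7 = 239.7 mm
m = ρ·(πd²/4)·L = 8800 × 2.4885×10⁻⁶ m² × 0.2397 m = 0.0052491 kg
f_n = ½√(k/m) = 0.5·√(5744.6/0.0052491) = 0.5·√(1.0944e+06) = 523.07 Hz

523 Hz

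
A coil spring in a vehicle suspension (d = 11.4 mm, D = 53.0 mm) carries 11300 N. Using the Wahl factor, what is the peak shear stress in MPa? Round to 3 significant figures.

Spring index C = D/d = 53.0/11.4 = 4.6491
K_W = (4C−1)/(4C−4) + 0.615/C = 17.596/14.596 + 0.1323 = 1.3378
τ₀ = 8FD/(πd³) = 8·11300·53.0/(π·11.4³) = 4.7912e+06/4654.4 = 1029.4 MPa
τ_max = K·τ₀ = 1.3378 × 1029.4 = 1377.1 MPa

1380 MPa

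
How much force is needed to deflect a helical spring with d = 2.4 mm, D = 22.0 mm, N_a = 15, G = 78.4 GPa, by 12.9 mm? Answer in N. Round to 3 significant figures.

k = Gd⁴/(8D³N_a) = (78.4×10³)(2.4⁴)/(8·22.0³·15) = 2.0357 N/mm
F = k·δ = 2.0357 × 12.9 = 26.26 N

26.3 N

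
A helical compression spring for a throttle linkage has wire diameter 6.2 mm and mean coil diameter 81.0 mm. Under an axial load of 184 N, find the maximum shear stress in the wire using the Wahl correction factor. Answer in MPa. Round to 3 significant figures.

Spring index C = D/d = 81.0/6.2 = 13.0645
K_W = (4C−1)/(4C−4) + 0.615/C = 51.258/48.258 + 0.0471 = 1.1092
τ₀ = 8FD/(πd³) = 8·184·81.0/(π·6.2³) = 119232/748.73 = 159.25 MPa
τ_max = K·τ₀ = 1.1092 × 159.25 = 176.64 MPa

177 MPa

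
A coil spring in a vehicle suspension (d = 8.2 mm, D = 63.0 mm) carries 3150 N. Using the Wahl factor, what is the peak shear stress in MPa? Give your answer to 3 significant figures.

Spring index C = D/d = 63.0/8.2 = 7.6829
K_W = (4C−1)/(4C−4) + 0.615/C = 29.732/26.732 + 0.0800 = 1.1923
τ₀ = 8FD/(πd³) = 8·3150·63.0/(π·8.2³) = 1.5876e+06/1732.2 = 916.54 MPa
τ_max = K·τ₀ = 1.1923 × 916.54 = 1092.8 MPa

1090 MPa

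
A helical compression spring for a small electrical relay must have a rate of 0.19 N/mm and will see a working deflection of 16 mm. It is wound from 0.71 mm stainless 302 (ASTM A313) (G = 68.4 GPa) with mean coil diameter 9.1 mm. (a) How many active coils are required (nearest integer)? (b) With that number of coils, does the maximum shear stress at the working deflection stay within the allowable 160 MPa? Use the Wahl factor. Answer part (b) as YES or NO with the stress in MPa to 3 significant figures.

N_a = Gd⁴/(8D³k) = (68.4×10³)(0.71⁴)/(8·9.1³·0.19) = 15.17 → N_a = 15
Actual rate k = Gd⁴/(8D³·15) = 0.19221 N/mm
Working load F = kδ = 0.19221·16 = 3.0754 N
C = 9.1/0.71 = 12.8169; K_W = (4C−1)/(4C−4)+0.615/C = 1.1115
τ_max = K_W·8FD/(πd³) = 1.1115·199.12 = 221.31 MPa
τ_max > 160 MPa → exceeds allowable

(a) 15 coils; (b) NO, τ_max = 221 MPa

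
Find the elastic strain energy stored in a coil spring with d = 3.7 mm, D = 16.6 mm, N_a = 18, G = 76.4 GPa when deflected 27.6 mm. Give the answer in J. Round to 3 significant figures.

k = Gd⁴/(8D³N_a) = (76.4×10³)(3.7⁴)/(8·16.6³·18) = 21.738 N/mm
U = ½kδ² = 0.5 × 21.738 × 27.6² = 8279.5 N·mm = 8.2795 J

8.28 J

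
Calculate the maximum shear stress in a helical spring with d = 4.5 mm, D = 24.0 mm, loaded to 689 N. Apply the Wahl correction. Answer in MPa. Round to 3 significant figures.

Spring index C = D/d = 24.0/4.5 = 5.3333
K_W = (4C−1)/(4C−4) + 0.615/C = 20.333/17.333 + 0.1153 = 1.2884
τ₀ = 8FD/(πd³) = 8·689·24.0/(π·4.5³) = 132288/286.28 = 462.1 MPa
τ_max = K·τ₀ = 1.2884 × 462.1 = 595.36 MPa

595 MPa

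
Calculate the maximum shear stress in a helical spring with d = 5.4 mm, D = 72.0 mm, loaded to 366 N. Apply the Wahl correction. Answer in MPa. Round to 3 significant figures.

Spring index C = D/d = 72.0/5.4 = 13.3333
K_W = (4C−1)/(4C−4) + 0.615/C = 52.333/49.333 + 0.0461 = 1.1069
τ₀ = 8FD/(πd³) = 8·366·72.0/(π·5.4³) = 210816/494.69 = 426.16 MPa
τ_max = K·τ₀ = 1.1069 × 426.16 = 471.73 MPa

472 MPa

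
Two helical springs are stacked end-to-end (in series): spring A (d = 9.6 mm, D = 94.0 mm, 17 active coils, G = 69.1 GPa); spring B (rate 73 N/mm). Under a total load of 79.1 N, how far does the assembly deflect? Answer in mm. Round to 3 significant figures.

k_A = Gd⁴/(8D³N_a) = (69.1×10³)(9.6⁴)/(8·94.0³·17) = 5.1957 N/mm
Series: 1/k_eq = 1/5.1957 + 1/73 = 0.20617; k_eq = 4.8504 N/mm
δ = F/k_eq = 79.1/4.8504 = 16.308 mm

16.3 mm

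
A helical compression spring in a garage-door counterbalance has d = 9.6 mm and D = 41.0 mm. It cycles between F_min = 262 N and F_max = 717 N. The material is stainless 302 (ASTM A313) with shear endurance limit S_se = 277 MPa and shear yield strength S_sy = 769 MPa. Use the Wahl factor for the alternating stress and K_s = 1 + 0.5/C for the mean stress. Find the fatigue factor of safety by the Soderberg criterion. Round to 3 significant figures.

C = D/d = 41.0/9.6 = 4.2708; K_W = (4C−1)/(4C−4)+0.615/C = 1.3733; K_s = 1+0.5/C = 1.1171
F_a = (F_max−F_min)/2 = 227.5 N; F_m = (F_max+F_min)/2 = 489.5 N
τ_a = K_W·8F_aD/(πd³) = 1.3733 × 26.847 = 36.869 MPa
τ_m = K_s·8F_mD/(πd³) = 1.1171 × 57.765 = 64.527 MPa
Soderberg: 1/n_f = τ_a/S_se + τ_m/S_sy = 36.869/277 + 64.527/769 = 0.13310 + 0.08391 = 0.21701
n_f = 1/0.21701 = 4.608

4.61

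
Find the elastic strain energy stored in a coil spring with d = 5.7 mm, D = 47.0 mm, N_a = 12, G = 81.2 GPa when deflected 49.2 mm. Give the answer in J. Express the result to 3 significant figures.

10.4 J

k = Gd⁴/(8D³N_a) = (81.2×10³)(5.7⁴)/(8·47.0³·12) = 8.5998 N/mm
U = ½kδ² = 0.5 × 8.5998 × 49.2² = 10409 N·mm = 10.409 J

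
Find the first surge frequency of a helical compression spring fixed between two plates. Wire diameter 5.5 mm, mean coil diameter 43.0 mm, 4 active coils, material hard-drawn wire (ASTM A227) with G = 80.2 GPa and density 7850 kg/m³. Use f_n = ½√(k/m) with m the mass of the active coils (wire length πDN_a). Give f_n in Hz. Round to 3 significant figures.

k = Gd⁴/(8D³N_a) = (80.2×10³)(5.5⁴)/(8·43.0³·4) = 28.845 N/mm = 28845 N/m
Wire length L = πDN_a = π·43.0·4 = 540.35 mm
m = ρ·(πd²/4)·L = 7850 × 23.758×10⁻⁶ m² × 0.54035 m = 0.10078 kg
f_n = ½√(k/m) = 0.5·√(28845/0.10078) = 0.5·√(2.8622e+05) = 267.5 Hz

267 Hz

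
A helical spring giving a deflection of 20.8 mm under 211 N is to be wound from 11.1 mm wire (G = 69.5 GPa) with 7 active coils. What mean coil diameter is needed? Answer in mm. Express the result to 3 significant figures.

Required rate k = F/δ = 211/20.8 = 10.144 N/mm
D = (Gd⁴/(8N_a·k))^(1/3) = (69.5×10³·11.1⁴/(8·7·10.144))^(1/3)
  = (1.85725e+06)^(1/3) = 122.9202 mm

123 mm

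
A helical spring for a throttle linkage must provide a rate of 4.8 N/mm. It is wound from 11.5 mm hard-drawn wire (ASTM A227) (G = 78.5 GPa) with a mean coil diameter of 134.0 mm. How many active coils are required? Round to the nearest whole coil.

15

N_a = Gd⁴/(8D³k) = (78.5×10³ × 11.5⁴)/(8 × 134.0³ × 4.8)
    = 1.37297e+09 / 9.23944e+07 = 14.86 → 15 coils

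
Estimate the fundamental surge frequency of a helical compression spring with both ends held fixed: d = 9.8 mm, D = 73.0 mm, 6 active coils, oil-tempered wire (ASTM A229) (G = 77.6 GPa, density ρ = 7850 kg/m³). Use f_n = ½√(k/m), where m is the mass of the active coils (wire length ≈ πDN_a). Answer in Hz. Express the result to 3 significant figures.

k = Gd⁴/(8D³N_a) = (77.6×10³)(9.8⁴)/(8·73.0³·6) = 38.332 N/mm = 38332 N/m
Wire length L = πDN_a = π·73.0·6 = 1376 mm
m = ρ·(πd²/4)·L = 7850 × 75.43×10⁻⁶ m² × 1.376 m = 0.81477 kg
f_n = ½√(k/m) = 0.5·√(38332/0.81477) = 0.5·√(47046) = 108.45 Hz

108 Hz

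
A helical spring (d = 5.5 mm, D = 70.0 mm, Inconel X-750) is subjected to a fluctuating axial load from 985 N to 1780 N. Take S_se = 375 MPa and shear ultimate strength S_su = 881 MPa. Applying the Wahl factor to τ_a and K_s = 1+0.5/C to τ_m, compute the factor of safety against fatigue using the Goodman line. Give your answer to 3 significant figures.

0.332

C = D/d = 70.0/5.5 = 12.7273; K_W = (4C−1)/(4C−4)+0.615/C = 1.1123; K_s = 1+0.5/C = 1.0393
F_a = (F_max−F_min)/2 = 397.5 N; F_m = (F_max+F_min)/2 = 1382.5 N
τ_a = K_W·8F_aD/(πd³) = 1.1123 × 425.88 = 473.7 MPa
τ_m = K_s·8F_mD/(πd³) = 1.0393 × 1481.2 = 1539.4 MPa
Goodman: 1/n_f = τ_a/S_se + τ_m/S_su = 473.7/375 + 1539.4/881 = 1.26319 + 1.74733 = 3.0105
n_f = 1/3.0105 = 0.3322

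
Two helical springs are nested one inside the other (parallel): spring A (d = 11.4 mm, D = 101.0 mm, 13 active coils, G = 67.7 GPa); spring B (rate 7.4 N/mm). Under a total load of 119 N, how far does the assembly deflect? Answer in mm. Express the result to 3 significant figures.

6.59 mm

k_A = Gd⁴/(8D³N_a) = (67.7×10³)(11.4⁴)/(8·101.0³·13) = 10.671 N/mm
Parallel: k_eq = 10.671 + 7.4 = 18.071 N/mm
δ = F/k_eq = 119/18.071 = 6.5851 mm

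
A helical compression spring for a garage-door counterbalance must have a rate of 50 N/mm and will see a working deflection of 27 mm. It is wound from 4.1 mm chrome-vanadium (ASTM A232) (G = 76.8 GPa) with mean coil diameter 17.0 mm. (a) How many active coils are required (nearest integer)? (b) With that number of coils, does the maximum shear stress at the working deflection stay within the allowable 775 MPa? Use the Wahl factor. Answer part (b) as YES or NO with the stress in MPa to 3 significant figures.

(a) 11 coils; (b) NO, τ_max = 1180 MPa

N_a = Gd⁴/(8D³k) = (76.8×10³)(4.1⁴)/(8·17.0³·50) = 11.04 → N_a = 11
Actual rate k = Gd⁴/(8D³·11) = 50.196 N/mm
Working load F = kδ = 50.196·27 = 1355.3 N
C = 17.0/4.1 = 4.1463; K_W = (4C−1)/(4C−4)+0.615/C = 1.3867
τ_max = K_W·8FD/(πd³) = 1.3867·851.27 = 1180.5 MPa
τ_max > 775 MPa → exceeds allowable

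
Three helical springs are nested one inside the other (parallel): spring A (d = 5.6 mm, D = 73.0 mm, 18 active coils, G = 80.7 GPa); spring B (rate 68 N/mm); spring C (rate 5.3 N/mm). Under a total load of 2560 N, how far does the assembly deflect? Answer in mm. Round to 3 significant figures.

34.3 mm

k_A = Gd⁴/(8D³N_a) = (80.7×10³)(5.6⁴)/(8·73.0³·18) = 1.4168 N/mm
Parallel: k_eq = 1.4168 + 68 + 5.3 = 74.717 N/mm
δ = F/k_eq = 2560/74.717 = 34.263 mm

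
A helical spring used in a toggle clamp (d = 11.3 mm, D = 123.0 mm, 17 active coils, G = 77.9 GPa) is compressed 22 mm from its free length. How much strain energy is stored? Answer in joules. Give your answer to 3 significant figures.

1.21 J

k = Gd⁴/(8D³N_a) = (77.9×10³)(11.3⁴)/(8·123.0³·17) = 5.0188 N/mm
U = ½kδ² = 0.5 × 5.0188 × 22² = 1214.5 N·mm = 1.2145 J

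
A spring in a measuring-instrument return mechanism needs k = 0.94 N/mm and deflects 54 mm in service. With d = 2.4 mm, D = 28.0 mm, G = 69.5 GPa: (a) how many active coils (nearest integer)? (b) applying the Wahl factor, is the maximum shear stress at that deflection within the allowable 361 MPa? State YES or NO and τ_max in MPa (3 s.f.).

(a) 14 coils; (b) YES, τ_max = 293 MPa

N_a = Gd⁴/(8D³k) = (69.5×10³)(2.4⁴)/(8·28.0³·0.94) = 13.97 → N_a = 14
Actual rate k = Gd⁴/(8D³·14) = 0.93786 N/mm
Working load F = kδ = 0.93786·54 = 50.644 N
C = 28.0/2.4 = 11.6667; K_W = (4C−1)/(4C−4)+0.615/C = 1.1230
τ_max = K_W·8FD/(πd³) = 1.1230·261.21 = 293.35 MPa
τ_max ≤ 361 MPa → acceptable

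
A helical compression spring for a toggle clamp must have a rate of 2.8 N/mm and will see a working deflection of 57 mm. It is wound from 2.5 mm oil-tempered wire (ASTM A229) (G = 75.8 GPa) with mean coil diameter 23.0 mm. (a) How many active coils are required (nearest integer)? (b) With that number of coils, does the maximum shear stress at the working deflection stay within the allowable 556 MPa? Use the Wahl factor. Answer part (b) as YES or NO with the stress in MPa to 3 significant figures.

(a) 11 coils; (b) NO, τ_max = 684 MPa

N_a = Gd⁴/(8D³k) = (75.8×10³)(2.5⁴)/(8·23.0³·2.8) = 10.86 → N_a = 11
Actual rate k = Gd⁴/(8D³·11) = 2.7654 N/mm
Working load F = kδ = 2.7654·57 = 157.63 N
C = 23.0/2.5 = 9.2000; K_W = (4C−1)/(4C−4)+0.615/C = 1.1583
τ_max = K_W·8FD/(πd³) = 1.1583·590.86 = 684.4 MPa
τ_max > 556 MPa → exceeds allowable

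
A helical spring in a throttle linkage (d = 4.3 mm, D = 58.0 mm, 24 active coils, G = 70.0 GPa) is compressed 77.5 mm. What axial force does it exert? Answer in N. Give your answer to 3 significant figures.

49.5 N

k = Gd⁴/(8D³N_a) = (70.0×10³)(4.3⁴)/(8·58.0³·24) = 0.63883 N/mm
F = k·δ = 0.63883 × 77.5 = 49.509 N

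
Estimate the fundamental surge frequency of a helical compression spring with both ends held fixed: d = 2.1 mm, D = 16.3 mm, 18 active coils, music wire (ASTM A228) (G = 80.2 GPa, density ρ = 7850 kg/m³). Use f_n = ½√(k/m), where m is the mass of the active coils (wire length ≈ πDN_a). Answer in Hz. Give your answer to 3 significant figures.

k = Gd⁴/(8D³N_a) = (80.2×10³)(2.1⁴)/(8·16.3³·18) = 2.5011 N/mm = 2501.1 N/m
Wire length L = πDN_a = π·16.3·18 = 921.74 mm
m = ρ·(πd²/4)·L = 7850 × 3.4636×10⁻⁶ m² × 0.92174 m = 0.025062 kg
f_n = ½√(k/m) = 0.5·√(2501.1/0.025062) = 0.5·√(99797) = 157.95 Hz

158 Hz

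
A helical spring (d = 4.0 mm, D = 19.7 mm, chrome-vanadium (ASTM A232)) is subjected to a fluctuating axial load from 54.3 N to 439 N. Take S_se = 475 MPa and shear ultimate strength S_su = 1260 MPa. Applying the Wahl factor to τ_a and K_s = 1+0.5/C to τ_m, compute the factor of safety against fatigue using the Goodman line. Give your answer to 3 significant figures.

1.70

C = D/d = 19.7/4.0 = 4.9250; K_W = (4C−1)/(4C−4)+0.615/C = 1.3160; K_s = 1+0.5/C = 1.1015
F_a = (F_max−F_min)/2 = 192.35 N; F_m = (F_max+F_min)/2 = 246.65 N
τ_a = K_W·8F_aD/(πd³) = 1.3160 × 150.77 = 198.41 MPa
τ_m = K_s·8F_mD/(πd³) = 1.1015 × 193.33 = 212.96 MPa
Goodman: 1/n_f = τ_a/S_se + τ_m/S_su = 198.41/475 + 212.96/1260 = 0.41770 + 0.16902 = 0.58672
n_f = 1/0.58672 = 1.704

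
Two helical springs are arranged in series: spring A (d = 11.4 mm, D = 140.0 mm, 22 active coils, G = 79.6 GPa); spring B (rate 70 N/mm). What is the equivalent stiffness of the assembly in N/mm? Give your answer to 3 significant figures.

k_A = Gd⁴/(8D³N_a) = (79.6×10³)(11.4⁴)/(8·140.0³·22) = 2.7838 N/mm
Series: 1/k_eq = 1/2.7838 + 1/70 = 0.37351; k_eq = 2.6773 N/mm

2.68 N/mm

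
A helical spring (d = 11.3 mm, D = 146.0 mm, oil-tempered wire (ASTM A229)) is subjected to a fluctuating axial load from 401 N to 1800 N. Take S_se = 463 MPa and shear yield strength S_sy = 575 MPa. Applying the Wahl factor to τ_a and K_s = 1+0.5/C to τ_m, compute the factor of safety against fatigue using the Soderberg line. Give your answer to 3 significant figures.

1.06

C = D/d = 146.0/11.3 = 12.9204; K_W = (4C−1)/(4C−4)+0.615/C = 1.1105; K_s = 1+0.5/C = 1.0387
F_a = (F_max−F_min)/2 = 699.5 N; F_m = (F_max+F_min)/2 = 1100.5 N
τ_a = K_W·8F_aD/(πd³) = 1.1105 × 180.24 = 200.16 MPa
τ_m = K_s·8F_mD/(πd³) = 1.0387 × 283.56 = 294.54 MPa
Soderberg: 1/n_f = τ_a/S_se + τ_m/S_sy = 200.16/463 + 294.54/575 = 0.43230 + 0.51224 = 0.94454
n_f = 1/0.94454 = 1.059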